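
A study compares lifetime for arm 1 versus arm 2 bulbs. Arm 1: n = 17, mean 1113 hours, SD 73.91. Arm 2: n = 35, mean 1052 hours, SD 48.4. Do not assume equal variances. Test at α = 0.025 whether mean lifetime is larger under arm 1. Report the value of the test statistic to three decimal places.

3.096

Let group 1 = arm 1, group 2 = arm 2. H0: μ_1 = μ_2; H1: μ_1 > μ_2 (Welch's two-sample t-test, right-tailed).
t = (x̄_1 − x̄_2)/√(s_1²/n_1 + s_2²/n_2) = (1113 − 1052)/√(73.91²/17 + 48.4²/35) = 3.096
Welch–Satterthwaite df ≈ 22.89
p-value = P(T ≥ 3.096) ≈ 0.0026
Since p ≈ 0.0026 < α = 0.025, reject H0; the data support H1.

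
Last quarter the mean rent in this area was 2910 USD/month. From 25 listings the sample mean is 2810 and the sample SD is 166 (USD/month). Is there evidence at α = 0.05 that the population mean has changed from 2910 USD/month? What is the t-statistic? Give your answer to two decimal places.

-3.01

H0: μ = 2910; H1: μ ≠ 2910 (one-sample t-test, two-sided).
t = (x̄ − μ₀)/(s/√n) = (2810 − 2910)/(166/√25) = -3.01
df = n − 1 = 24
Two-sided p-value ≈ 0.006
Since p ≈ 0.006 < α = 0.05, reject H0; the evidence is statistically significant.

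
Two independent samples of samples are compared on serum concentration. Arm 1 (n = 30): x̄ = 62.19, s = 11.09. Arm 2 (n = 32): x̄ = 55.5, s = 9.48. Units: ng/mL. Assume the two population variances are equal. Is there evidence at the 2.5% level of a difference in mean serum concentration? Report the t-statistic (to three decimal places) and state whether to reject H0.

t = 2.558; reject H0

Let group 1 = arm 1, group 2 = arm 2. H0: μ_1 = μ_2; H1: μ_1 ≠ μ_2 (two-sample pooled-variance t-test, two-sided).
s_p² = [(30−1)·11.09² + (32−1)·9.48²]/(30+32−2) = 105.877
t = (62.19 − 55.5)/√[105.877·(1/30 + 1/32)] = 2.558
df = n₁ + n₂ − 2 = 60
Two-sided p-value ≈ 0.0131
Since p ≈ 0.0131 < α = 0.025, reject H0; the data support H1.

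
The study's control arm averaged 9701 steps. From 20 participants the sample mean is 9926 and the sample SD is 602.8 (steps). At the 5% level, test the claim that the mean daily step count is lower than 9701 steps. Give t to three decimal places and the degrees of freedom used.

t = 1.669, df = 19

H0: μ = 9701; H1: μ < 9701 (one-sample t-test, left-tailed).
t = (x̄ − μ₀)/(s/√n) = (9926 − 9701)/(602.8/√20) = 1.669
df = n − 1 = 19
p-value = P(T ≤ 1.669) ≈ 0.944
Since p ≈ 0.944 > α = 0.05, fail to reject H0; the data do not provide sufficient evidence against H0.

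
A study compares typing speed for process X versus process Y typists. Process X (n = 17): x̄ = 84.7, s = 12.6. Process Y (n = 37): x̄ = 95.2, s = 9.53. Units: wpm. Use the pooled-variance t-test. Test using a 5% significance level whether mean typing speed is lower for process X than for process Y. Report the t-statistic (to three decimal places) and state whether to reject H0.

t = -3.390; reject H0

Let group 1 = process X, group 2 = process Y. H0: μ_1 = μ_2; H1: μ_1 < μ_2 (two-sample pooled-variance t-test, left-tailed).
s_p² = [(17−1)·12.6² + (37−1)·9.53²]/(17+37−2) = 111.725
t = (84.7 − 95.2)/√[111.725·(1/17 + 1/37)] = -3.390
df = n₁ + n₂ − 2 = 52
p-value = P(T ≤ -3.390) ≈ 0.001
Since p ≈ 0.001 < α = 0.05, reject H0; the data support H1.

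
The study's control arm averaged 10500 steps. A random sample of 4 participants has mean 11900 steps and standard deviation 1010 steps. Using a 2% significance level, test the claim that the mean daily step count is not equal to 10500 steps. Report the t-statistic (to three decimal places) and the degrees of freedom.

H0: μ = 10500; H1: μ ≠ 10500 (one-sample t-test, two-sided).
t = (x̄ − μ₀)/(s/√n) = (11900 − 10500)/(1010/√4) = 2.772
df = n − 1 = 3
Two-sided p-value ≈ 0.069
Since p ≈ 0.069 > α = 0.02, fail to reject H0; the data do not provide sufficient evidence against H0.

t = 2.772, df = 3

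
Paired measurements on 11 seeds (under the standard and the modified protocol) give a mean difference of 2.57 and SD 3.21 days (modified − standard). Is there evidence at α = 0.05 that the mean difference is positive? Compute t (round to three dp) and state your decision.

t = 2.655; reject H0

H0: μ_d = 0; H1: μ_d > 0 (paired t-test on the differences, right-tailed).
t = d̄/(s_d/√n) = 2.57/(3.21/√11) = 2.655
df = n − 1 = 10
p-value = P(T ≥ 2.655) ≈ 0.0120
Since p ≈ 0.0120 < α = 0.05, reject H0; the evidence is statistically significant.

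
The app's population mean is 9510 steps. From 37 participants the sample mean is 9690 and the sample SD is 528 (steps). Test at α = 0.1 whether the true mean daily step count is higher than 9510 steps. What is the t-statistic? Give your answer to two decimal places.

H0: μ = 9510; H1: μ > 9510 (one-sample t-test, right-tailed).
t = (x̄ − μ₀)/(s/√n) = (9690 − 9510)/(528/√37) = 2.07
df = n − 1 = 36
p-value = P(T ≥ 2.07) ≈ 0.0227
Since p ≈ 0.0227 < α = 0.1, reject H0; the evidence is statistically significant.

2.07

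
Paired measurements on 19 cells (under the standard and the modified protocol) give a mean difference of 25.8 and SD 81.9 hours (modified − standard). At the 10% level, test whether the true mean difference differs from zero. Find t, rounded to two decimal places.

1.37

H0: μ_d = 0; H1: μ_d ≠ 0 (paired t-test on the differences, two-sided).
t = d̄/(s_d/√n) = 25.8/(81.9/√19) = 1.37
df = n − 1 = 18
Two-sided p-value ≈ 0.1866
Since p ≈ 0.1866 > α = 0.1, fail to reject H0; the evidence is not statistically significant.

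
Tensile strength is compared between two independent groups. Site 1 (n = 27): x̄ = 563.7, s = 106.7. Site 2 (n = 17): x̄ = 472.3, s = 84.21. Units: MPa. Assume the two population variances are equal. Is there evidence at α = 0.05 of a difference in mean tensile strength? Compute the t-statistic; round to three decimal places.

2.990

Let group 1 = site 1, group 2 = site 2. H0: μ_1 = μ_2; H1: μ_1 ≠ μ_2 (two-sample pooled-variance t-test, two-sided).
s_p² = [(27−1)·106.7² + (17−1)·84.21²]/(27+17−2) = 9749.25
t = (563.7 − 472.3)/√[9749.25·(1/27 + 1/17)] = 2.990
df = n₁ + n₂ − 2 = 42
Two-sided p-value ≈ 0.0047
Since p ≈ 0.0047 < α = 0.05, reject H0; the data support H1.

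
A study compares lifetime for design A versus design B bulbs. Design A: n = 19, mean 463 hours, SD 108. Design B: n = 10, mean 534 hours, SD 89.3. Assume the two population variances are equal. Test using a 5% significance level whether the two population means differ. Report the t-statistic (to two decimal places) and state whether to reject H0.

t = -1.78; fail to reject H0

Let group 1 = design A, group 2 = design B. H0: μ_1 = μ_2; H1: μ_1 ≠ μ_2 (two-sample pooled-variance t-test, two-sided).
s_p² = [(19−1)·108² + (10−1)·89.3²]/(19+10−2) = 10434.2
t = (463 − 534)/√[10434.2·(1/19 + 1/10)] = -1.78
df = n₁ + n₂ − 2 = 27
Two-sided p-value ≈ 0.0865
Since p ≈ 0.0865 > α = 0.05, fail to reject H0; the evidence is not statistically significant.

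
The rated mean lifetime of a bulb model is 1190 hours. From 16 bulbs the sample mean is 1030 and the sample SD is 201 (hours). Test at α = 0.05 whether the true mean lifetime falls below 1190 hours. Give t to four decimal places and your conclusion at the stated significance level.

t = -3.1841; reject H0

H0: μ = 1190; H1: μ < 1190 (one-sample t-test, left-tailed).
t = (x̄ − μ₀)/(s/√n) = (1030 − 1190)/(201/√16) = -3.1841
df = n − 1 = 15
p-value = P(T ≤ -3.1841) ≈ 0.0031
Since p ≈ 0.0031 < α = 0.05, reject H0; the data support H1.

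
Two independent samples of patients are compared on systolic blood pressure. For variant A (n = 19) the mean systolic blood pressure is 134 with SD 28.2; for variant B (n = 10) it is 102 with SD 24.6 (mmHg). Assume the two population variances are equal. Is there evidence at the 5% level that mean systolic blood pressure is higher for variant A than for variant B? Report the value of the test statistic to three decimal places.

Let group 1 = variant A, group 2 = variant B. H0: μ_1 = μ_2; H1: μ_1 > μ_2 (two-sample pooled-variance t-test, right-tailed).
s_p² = [(19−1)·28.2² + (10−1)·24.6²]/(19+10−2) = 731.88
t = (134 − 102)/√[731.88·(1/19 + 1/10)] = 3.028
df = n₁ + n₂ − 2 = 27
p-value = P(T ≥ 3.028) ≈ 0.0027
Since p ≈ 0.0027 < α = 0.05, reject H0; the evidence is statistically significant.

3.028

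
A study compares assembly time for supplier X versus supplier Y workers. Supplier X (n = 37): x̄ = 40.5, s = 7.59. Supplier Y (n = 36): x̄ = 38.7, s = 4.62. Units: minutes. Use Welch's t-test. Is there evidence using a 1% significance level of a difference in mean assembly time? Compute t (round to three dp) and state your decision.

Let group 1 = supplier X, group 2 = supplier Y. H0: μ_1 = μ_2; H1: μ_1 ≠ μ_2 (Welch's two-sample t-test, two-sided).
t = (x̄_1 − x̄_2)/√(s_1²/n_1 + s_2²/n_2) = (40.5 − 38.7)/√(7.59²/37 + 4.62²/36) = 1.228
Welch–Satterthwaite df ≈ 59.73
Two-sided p-value ≈ 0.2244
Since p ≈ 0.2244 > α = 0.01, fail to reject H0; the evidence is not statistically significant.

t = 1.228; fail to reject H0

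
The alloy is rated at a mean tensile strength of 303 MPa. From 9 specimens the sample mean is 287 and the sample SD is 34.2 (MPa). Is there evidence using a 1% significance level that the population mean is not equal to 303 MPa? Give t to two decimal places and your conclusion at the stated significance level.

t = -1.40; fail to reject H0

H0: μ = 303; H1: μ ≠ 303 (one-sample t-test, two-sided).
t = (x̄ − μ₀)/(s/√n) = (287 − 303)/(34.2/√9) = -1.40
df = n − 1 = 8
Two-sided p-value ≈ 0.198
Since p ≈ 0.198 > α = 0.01, fail to reject H0; the evidence is not statistically significant.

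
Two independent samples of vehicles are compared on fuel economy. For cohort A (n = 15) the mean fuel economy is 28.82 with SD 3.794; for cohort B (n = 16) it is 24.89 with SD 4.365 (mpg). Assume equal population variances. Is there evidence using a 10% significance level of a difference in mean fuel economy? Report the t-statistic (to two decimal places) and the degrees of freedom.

t = 2.67, df = 29

Let group 1 = cohort A, group 2 = cohort B. H0: μ_1 = μ_2; H1: μ_1 ≠ μ_2 (two-sample pooled-variance t-test, two-sided).
s_p² = [(15−1)·3.794² + (16−1)·4.365²]/(15+16−2) = 16.8042
t = (28.82 − 24.89)/√[16.8042·(1/15 + 1/16)] = 2.67
df = n₁ + n₂ − 2 = 29
Two-sided p-value ≈ 0.0124
Since p ≈ 0.0124 < α = 0.1, reject H0; the data support H1.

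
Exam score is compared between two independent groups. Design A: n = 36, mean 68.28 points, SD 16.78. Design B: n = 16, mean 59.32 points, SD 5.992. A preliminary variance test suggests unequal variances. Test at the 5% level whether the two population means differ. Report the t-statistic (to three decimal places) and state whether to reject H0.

Let group 1 = design A, group 2 = design B. H0: μ_1 = μ_2; H1: μ_1 ≠ μ_2 (Welch's two-sample t-test, two-sided).
t = (x̄_1 − x̄_2)/√(s_1²/n_1 + s_2²/n_2) = (68.28 − 59.32)/√(16.78²/36 + 5.992²/16) = 2.824
Welch–Satterthwaite df ≈ 48.63
Two-sided p-value ≈ 0.0069
Since p ≈ 0.0069 < α = 0.05, reject H0; the data support H1.

t = 2.824; reject H0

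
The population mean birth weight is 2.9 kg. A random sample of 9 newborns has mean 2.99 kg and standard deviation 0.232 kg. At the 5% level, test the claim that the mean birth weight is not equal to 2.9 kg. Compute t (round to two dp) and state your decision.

H0: μ = 2.9; H1: μ ≠ 2.9 (one-sample t-test, two-sided).
t = (x̄ − μ₀)/(s/√n) = (2.99 − 2.9)/(0.232/√9) = 1.16
df = n − 1 = 8
Two-sided p-value ≈ 0.278
Since p ≈ 0.278 > α = 0.05, fail to reject H0; the evidence is not statistically significant.

t = 1.16; fail to reject H0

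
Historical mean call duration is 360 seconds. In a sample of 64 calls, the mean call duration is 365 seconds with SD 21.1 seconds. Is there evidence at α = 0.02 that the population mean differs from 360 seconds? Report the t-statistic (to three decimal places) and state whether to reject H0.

H0: μ = 360; H1: μ ≠ 360 (one-sample t-test, two-sided).
t = (x̄ − μ₀)/(s/√n) = (365 − 360)/(21.1/√64) = 1.896
df = n − 1 = 63
Two-sided p-value ≈ 0.063
Since p ≈ 0.063 > α = 0.02, fail to reject H0; the data do not provide sufficient evidence against H0.

t = 1.896; fail to reject H0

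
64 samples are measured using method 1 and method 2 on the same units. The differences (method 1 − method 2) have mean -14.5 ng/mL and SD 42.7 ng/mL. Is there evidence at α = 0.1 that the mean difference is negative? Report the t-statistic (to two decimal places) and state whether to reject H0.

t = -2.72; reject H0

H0: μ_d = 0; H1: μ_d < 0 (paired t-test on the differences, left-tailed).
t = d̄/(s_d/√n) = -14.5/(42.7/√64) = -2.72
df = n − 1 = 63
p-value = P(T ≤ -2.72) ≈ 0.0043
Since p ≈ 0.0043 < α = 0.1, reject H0; the evidence is statistically significant.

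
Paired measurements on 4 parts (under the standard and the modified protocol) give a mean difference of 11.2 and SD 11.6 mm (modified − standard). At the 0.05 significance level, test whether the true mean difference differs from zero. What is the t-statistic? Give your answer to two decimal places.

H0: μ_d = 0; H1: μ_d ≠ 0 (paired t-test on the differences, two-sided).
t = d̄/(s_d/√n) = 11.2/(11.6/√4) = 1.93
df = n − 1 = 3
Two-sided p-value ≈ 0.149
Since p ≈ 0.149 > α = 0.05, fail to reject H0; the evidence is not statistically significant.

1.93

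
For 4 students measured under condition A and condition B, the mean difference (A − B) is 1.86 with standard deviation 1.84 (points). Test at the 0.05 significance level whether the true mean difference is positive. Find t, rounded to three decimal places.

H0: μ_d = 0; H1: μ_d > 0 (paired t-test on the differences, right-tailed).
t = d̄/(s_d/√n) = 1.86/(1.84/√4) = 2.022
df = n − 1 = 3
p-value = P(T ≥ 2.022) ≈ 0.068
Since p ≈ 0.068 > α = 0.05, fail to reject H0; the evidence is not statistically significant.

2.022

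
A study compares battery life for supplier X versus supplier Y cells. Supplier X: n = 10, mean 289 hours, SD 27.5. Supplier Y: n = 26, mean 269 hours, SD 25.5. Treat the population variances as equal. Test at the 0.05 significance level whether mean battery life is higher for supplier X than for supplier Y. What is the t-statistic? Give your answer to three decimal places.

Let group 1 = supplier X, group 2 = supplier Y. H0: μ_1 = μ_2; H1: μ_1 > μ_2 (two-sample pooled-variance t-test, right-tailed).
s_p² = [(10−1)·27.5² + (26−1)·25.5²]/(10+26−2) = 678.309
t = (289 − 269)/√[678.309·(1/10 + 1/26)] = 2.064
df = n₁ + n₂ − 2 = 34
p-value = P(T ≥ 2.064) ≈ 0.023
Since p ≈ 0.023 < α = 0.05, reject H0; the data support H1.

2.064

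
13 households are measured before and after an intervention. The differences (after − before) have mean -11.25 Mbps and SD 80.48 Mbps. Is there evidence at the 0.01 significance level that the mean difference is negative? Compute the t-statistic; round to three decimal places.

-0.504

H0: μ_d = 0; H1: μ_d < 0 (paired t-test on the differences, left-tailed).
t = d̄/(s_d/√n) = -11.25/(80.48/√13) = -0.504
df = n − 1 = 12
p-value = P(T ≤ -0.504) ≈ 0.312
Since p ≈ 0.312 > α = 0.01, fail to reject H0; the data do not provide sufficient evidence against H0.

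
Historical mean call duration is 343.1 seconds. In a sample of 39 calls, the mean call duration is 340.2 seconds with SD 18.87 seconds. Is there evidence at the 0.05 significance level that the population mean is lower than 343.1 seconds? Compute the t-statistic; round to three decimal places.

-0.960

H0: μ = 343.1; H1: μ < 343.1 (one-sample t-test, left-tailed).
t = (x̄ − μ₀)/(s/√n) = (340.2 − 343.1)/(18.87/√39) = -0.960
df = n − 1 = 38
p-value = P(T ≤ -0.960) ≈ 0.1716
Since p ≈ 0.1716 > α = 0.05, fail to reject H0; the evidence is not statistically significant.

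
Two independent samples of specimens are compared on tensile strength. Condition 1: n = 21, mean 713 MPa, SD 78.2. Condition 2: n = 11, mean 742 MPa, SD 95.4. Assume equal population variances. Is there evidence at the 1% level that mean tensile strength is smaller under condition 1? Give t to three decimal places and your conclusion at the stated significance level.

t = -0.924; fail to reject H0

Let group 1 = condition 1, group 2 = condition 2. H0: μ_1 = μ_2; H1: μ_1 < μ_2 (two-sample pooled-variance t-test, left-tailed).
s_p² = [(21−1)·78.2² + (11−1)·95.4²]/(21+11−2) = 7110.55
t = (713 − 742)/√[7110.55·(1/21 + 1/11)] = -0.924
df = n₁ + n₂ − 2 = 30
p-value = P(T ≤ -0.924) ≈ 0.181
Since p ≈ 0.181 > α = 0.01, fail to reject H0; the evidence is not statistically significant.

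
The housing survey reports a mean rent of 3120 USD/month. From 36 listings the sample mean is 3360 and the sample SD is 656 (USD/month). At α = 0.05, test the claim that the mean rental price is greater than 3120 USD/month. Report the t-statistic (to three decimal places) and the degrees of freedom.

t = 2.195, df = 35

H0: μ = 3120; H1: μ > 3120 (one-sample t-test, right-tailed).
t = (x̄ − μ₀)/(s/√n) = (3360 − 3120)/(656/√36) = 2.195
df = n − 1 = 35
p-value = P(T ≥ 2.195) ≈ 0.0174
Since p ≈ 0.0174 < α = 0.05, reject H0; the data support H1.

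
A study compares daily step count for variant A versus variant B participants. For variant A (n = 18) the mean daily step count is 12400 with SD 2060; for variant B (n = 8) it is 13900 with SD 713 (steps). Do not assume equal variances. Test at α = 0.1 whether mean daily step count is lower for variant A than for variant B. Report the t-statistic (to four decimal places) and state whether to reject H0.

t = -2.7418; reject H0

Let group 1 = variant A, group 2 = variant B. H0: μ_1 = μ_2; H1: μ_1 < μ_2 (Welch's two-sample t-test, left-tailed).
t = (x̄_1 − x̄_2)/√(s_1²/n_1 + s_2²/n_2) = (12400 − 13900)/√(2060²/18 + 713²/8) = -2.7418
Welch–Satterthwaite df ≈ 23.29
p-value = P(T ≤ -2.7418) ≈ 0.0058
Since p ≈ 0.0058 < α = 0.1, reject H0; the data support H1.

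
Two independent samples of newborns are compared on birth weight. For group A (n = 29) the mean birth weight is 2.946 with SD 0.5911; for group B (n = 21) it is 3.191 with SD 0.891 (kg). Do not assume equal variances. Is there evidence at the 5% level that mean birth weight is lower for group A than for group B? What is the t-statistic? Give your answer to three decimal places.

Let group 1 = group A, group 2 = group B. H0: μ_1 = μ_2; H1: μ_1 < μ_2 (Welch's two-sample t-test, left-tailed).
t = (x̄_1 − x̄_2)/√(s_1²/n_1 + s_2²/n_2) = (2.946 − 3.191)/√(0.5911²/29 + 0.891²/21) = -1.097
Welch–Satterthwaite df ≈ 32.43
p-value = P(T ≤ -1.097) ≈ 0.140
Since p ≈ 0.140 > α = 0.05, fail to reject H0; the evidence is not statistically significant.

-1.097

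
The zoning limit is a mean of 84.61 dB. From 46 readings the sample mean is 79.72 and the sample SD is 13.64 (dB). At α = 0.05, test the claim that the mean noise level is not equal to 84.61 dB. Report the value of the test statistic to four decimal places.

H0: μ = 84.61; H1: μ ≠ 84.61 (one-sample t-test, two-sided).
t = (x̄ − μ₀)/(s/√n) = (79.72 − 84.61)/(13.64/√46) = -2.4315
df = n − 1 = 45
Two-sided p-value ≈ 0.0191
Since p ≈ 0.0191 < α = 0.05, reject H0; the data support H1.

-2.4315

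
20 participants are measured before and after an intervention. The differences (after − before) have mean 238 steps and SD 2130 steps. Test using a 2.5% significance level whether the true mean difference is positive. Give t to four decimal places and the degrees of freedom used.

H0: μ_d = 0; H1: μ_d > 0 (paired t-test on the differences, right-tailed).
t = d̄/(s_d/√n) = 238/(2130/√20) = 0.4997
df = n − 1 = 19
p-value = P(T ≥ 0.4997) ≈ 0.3115
Since p ≈ 0.3115 > α = 0.025, fail to reject H0; the evidence is not statistically significant.

t = 0.4997, df = 19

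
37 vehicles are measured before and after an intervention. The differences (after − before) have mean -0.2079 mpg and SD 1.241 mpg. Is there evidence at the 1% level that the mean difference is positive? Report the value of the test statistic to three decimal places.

H0: μ_d = 0; H1: μ_d > 0 (paired t-test on the differences, right-tailed).
t = d̄/(s_d/√n) = -0.2079/(1.241/√37) = -1.019
df = n − 1 = 36
p-value = P(T ≥ -1.019) ≈ 0.8425
Since p ≈ 0.8425 > α = 0.01, fail to reject H0; the data do not provide sufficient evidence against H0.

-1.019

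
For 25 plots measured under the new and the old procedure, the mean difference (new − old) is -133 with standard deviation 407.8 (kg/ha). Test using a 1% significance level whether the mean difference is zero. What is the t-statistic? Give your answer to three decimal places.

-1.631

H0: μ_d = 0; H1: μ_d ≠ 0 (paired t-test on the differences, two-sided).
t = d̄/(s_d/√n) = -133/(407.8/√25) = -1.631
df = n − 1 = 24
Two-sided p-value ≈ 0.116
Since p ≈ 0.116 > α = 0.01, fail to reject H0; the data do not provide sufficient evidence against H0.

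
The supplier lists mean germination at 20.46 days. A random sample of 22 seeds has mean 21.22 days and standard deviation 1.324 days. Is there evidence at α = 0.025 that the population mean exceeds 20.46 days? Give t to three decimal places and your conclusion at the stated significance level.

H0: μ = 20.46; H1: μ > 20.46 (one-sample t-test, right-tailed).
t = (x̄ − μ₀)/(s/√n) = (21.22 − 20.46)/(1.324/√22) = 2.692
df = n − 1 = 21
p-value = P(T ≥ 2.692) ≈ 0.0068
Since p ≈ 0.0068 < α = 0.025, reject H0; the data support H1.

t = 2.692; reject H0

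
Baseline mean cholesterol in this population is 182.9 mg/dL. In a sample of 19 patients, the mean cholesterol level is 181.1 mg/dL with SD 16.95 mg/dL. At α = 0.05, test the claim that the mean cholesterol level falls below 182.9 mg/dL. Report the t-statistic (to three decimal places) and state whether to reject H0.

t = -0.463; fail to reject H0

H0: μ = 182.9; H1: μ < 182.9 (one-sample t-test, left-tailed).
t = (x̄ − μ₀)/(s/√n) = (181.1 − 182.9)/(16.95/√19) = -0.463
df = n − 1 = 18
p-value = P(T ≤ -0.463) ≈ 0.3245
Since p ≈ 0.3245 > α = 0.05, fail to reject H0; the data do not provide sufficient evidence against H0.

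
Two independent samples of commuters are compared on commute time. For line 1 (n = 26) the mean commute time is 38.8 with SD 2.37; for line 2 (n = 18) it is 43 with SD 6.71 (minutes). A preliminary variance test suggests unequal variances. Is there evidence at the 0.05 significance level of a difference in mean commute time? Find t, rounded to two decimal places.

Let group 1 = line 1, group 2 = line 2. H0: μ_1 = μ_2; H1: μ_1 ≠ μ_2 (Welch's two-sample t-test, two-sided).
t = (x̄_1 − x̄_2)/√(s_1²/n_1 + s_2²/n_2) = (38.8 − 43)/√(2.37²/26 + 6.71²/18) = -2.55
Welch–Satterthwaite df ≈ 19.96
Two-sided p-value ≈ 0.0192
Since p ≈ 0.0192 < α = 0.05, reject H0; the data support H1.

-2.55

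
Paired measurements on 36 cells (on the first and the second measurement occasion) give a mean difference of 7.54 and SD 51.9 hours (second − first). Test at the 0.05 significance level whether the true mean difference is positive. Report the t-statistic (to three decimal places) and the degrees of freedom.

t = 0.872, df = 35

H0: μ_d = 0; H1: μ_d > 0 (paired t-test on the differences, right-tailed).
t = d̄/(s_d/√n) = 7.54/(51.9/√36) = 0.872
df = n − 1 = 35
p-value = P(T ≥ 0.872) ≈ 0.1947
Since p ≈ 0.1947 > α = 0.05, fail to reject H0; the evidence is not statistically significant.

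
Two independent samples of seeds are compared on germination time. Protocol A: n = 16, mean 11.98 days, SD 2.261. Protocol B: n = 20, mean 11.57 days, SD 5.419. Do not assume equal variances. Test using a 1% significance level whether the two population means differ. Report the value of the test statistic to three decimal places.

Let group 1 = protocol A, group 2 = protocol B. H0: μ_1 = μ_2; H1: μ_1 ≠ μ_2 (Welch's two-sample t-test, two-sided).
t = (x̄_1 − x̄_2)/√(s_1²/n_1 + s_2²/n_2) = (11.98 − 11.57)/√(2.261²/16 + 5.419²/20) = 0.307
Welch–Satterthwaite df ≈ 26.57
Two-sided p-value ≈ 0.7615
Since p ≈ 0.7615 > α = 0.01, fail to reject H0; the data do not provide sufficient evidence against H0.

0.307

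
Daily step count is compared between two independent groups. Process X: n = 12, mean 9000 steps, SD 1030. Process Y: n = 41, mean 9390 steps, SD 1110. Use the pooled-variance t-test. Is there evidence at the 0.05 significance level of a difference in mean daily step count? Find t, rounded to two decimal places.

-1.09

Let group 1 = process X, group 2 = process Y. H0: μ_1 = μ_2; H1: μ_1 ≠ μ_2 (two-sample pooled-variance t-test, two-sided).
s_p² = [(12−1)·1030² + (41−1)·1110²]/(12+41−2) = 1195170
t = (9000 − 9390)/√[1195170·(1/12 + 1/41)] = -1.09
df = n₁ + n₂ − 2 = 51
Two-sided p-value ≈ 0.282
Since p ≈ 0.282 > α = 0.05, fail to reject H0; the data do not provide sufficient evidence against H0.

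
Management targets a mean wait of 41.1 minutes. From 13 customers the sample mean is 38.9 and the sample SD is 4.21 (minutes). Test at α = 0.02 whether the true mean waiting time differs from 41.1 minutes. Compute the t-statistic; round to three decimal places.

H0: μ = 41.1; H1: μ ≠ 41.1 (one-sample t-test, two-sided).
t = (x̄ − μ₀)/(s/√n) = (38.9 − 41.1)/(4.21/√13) = -1.884
df = n − 1 = 12
Two-sided p-value ≈ 0.0840
Since p ≈ 0.0840 > α = 0.02, fail to reject H0; the data do not provide sufficient evidence against H0.

-1.884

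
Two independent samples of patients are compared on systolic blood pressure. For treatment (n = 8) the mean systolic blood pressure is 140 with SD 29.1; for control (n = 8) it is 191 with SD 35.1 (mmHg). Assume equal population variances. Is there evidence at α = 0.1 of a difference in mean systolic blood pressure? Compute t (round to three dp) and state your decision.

Let group 1 = treatment, group 2 = control. H0: μ_1 = μ_2; H1: μ_1 ≠ μ_2 (two-sample pooled-variance t-test, two-sided).
s_p² = [(8−1)·29.1² + (8−1)·35.1²]/(8+8−2) = 1039.41
t = (140 − 191)/√[1039.41·(1/8 + 1/8)] = -3.164
df = n₁ + n₂ − 2 = 14
Two-sided p-value ≈ 0.007
Since p ≈ 0.007 < α = 0.1, reject H0; the evidence is statistically significant.

t = -3.164; reject H0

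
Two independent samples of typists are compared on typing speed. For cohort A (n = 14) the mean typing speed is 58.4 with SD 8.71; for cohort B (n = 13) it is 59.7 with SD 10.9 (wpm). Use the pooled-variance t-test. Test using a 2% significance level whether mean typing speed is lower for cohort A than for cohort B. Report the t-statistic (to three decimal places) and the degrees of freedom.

t = -0.344, df = 25

Let group 1 = cohort A, group 2 = cohort B. H0: μ_1 = μ_2; H1: μ_1 < μ_2 (two-sample pooled-variance t-test, left-tailed).
s_p² = [(14−1)·8.71² + (13−1)·10.9²]/(14+13−2) = 96.4781
t = (58.4 − 59.7)/√[96.4781·(1/14 + 1/13)] = -0.344
df = n₁ + n₂ − 2 = 25
p-value = P(T ≤ -0.344) ≈ 0.3670
Since p ≈ 0.3670 > α = 0.02, fail to reject H0; the data do not provide sufficient evidence against H0.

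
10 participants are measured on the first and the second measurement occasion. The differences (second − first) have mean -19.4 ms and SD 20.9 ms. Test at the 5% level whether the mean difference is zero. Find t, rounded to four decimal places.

H0: μ_d = 0; H1: μ_d ≠ 0 (paired t-test on the differences, two-sided).
t = d̄/(s_d/√n) = -19.4/(20.9/√10) = -2.9353
df = n − 1 = 9
Two-sided p-value ≈ 0.0166
Since p ≈ 0.0166 < α = 0.05, reject H0; the data support H1.

-2.9353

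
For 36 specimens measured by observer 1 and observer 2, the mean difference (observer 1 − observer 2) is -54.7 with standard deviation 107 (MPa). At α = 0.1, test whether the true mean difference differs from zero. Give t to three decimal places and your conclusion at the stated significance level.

t = -3.067; reject H0

H0: μ_d = 0; H1: μ_d ≠ 0 (paired t-test on the differences, two-sided).
t = d̄/(s_d/√n) = -54.7/(107/√36) = -3.067
df = n − 1 = 35
Two-sided p-value ≈ 0.004
Since p ≈ 0.004 < α = 0.1, reject H0; the evidence is statistically significant.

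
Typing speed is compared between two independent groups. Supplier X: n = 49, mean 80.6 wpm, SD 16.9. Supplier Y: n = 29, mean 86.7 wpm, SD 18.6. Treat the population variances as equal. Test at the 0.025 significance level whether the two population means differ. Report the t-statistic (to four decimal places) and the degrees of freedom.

t = -1.4839, df = 76

Let group 1 = supplier X, group 2 = supplier Y. H0: μ_1 = μ_2; H1: μ_1 ≠ μ_2 (two-sample pooled-variance t-test, two-sided).
s_p² = [(49−1)·16.9² + (29−1)·18.6²]/(49+29−2) = 307.844
t = (80.6 − 86.7)/√[307.844·(1/49 + 1/29)] = -1.4839
df = n₁ + n₂ − 2 = 76
Two-sided p-value ≈ 0.142
Since p ≈ 0.142 > α = 0.025, fail to reject H0; the data do not provide sufficient evidence against H0.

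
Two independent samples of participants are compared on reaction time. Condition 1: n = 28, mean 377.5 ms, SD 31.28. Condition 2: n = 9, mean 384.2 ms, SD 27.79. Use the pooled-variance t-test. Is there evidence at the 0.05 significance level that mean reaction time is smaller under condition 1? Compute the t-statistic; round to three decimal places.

Let group 1 = condition 1, group 2 = condition 2. H0: μ_1 = μ_2; H1: μ_1 < μ_2 (two-sample pooled-variance t-test, left-tailed).
s_p² = [(28−1)·31.28² + (9−1)·27.79²]/(28+9−2) = 931.317
t = (377.5 − 384.2)/√[931.317·(1/28 + 1/9)] = -0.573
df = n₁ + n₂ − 2 = 35
p-value = P(T ≤ -0.573) ≈ 0.2852
Since p ≈ 0.2852 > α = 0.05, fail to reject H0; the data do not provide sufficient evidence against H0.

-0.573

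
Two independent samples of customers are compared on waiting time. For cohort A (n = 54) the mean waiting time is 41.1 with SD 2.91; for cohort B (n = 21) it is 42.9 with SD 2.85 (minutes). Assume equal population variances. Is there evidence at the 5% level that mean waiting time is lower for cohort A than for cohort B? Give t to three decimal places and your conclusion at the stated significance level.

Let group 1 = cohort A, group 2 = cohort B. H0: μ_1 = μ_2; H1: μ_1 < μ_2 (two-sample pooled-variance t-test, left-tailed).
s_p² = [(54−1)·2.91² + (21−1)·2.85²]/(54+21−2) = 8.37342
t = (41.1 − 42.9)/√[8.37342·(1/54 + 1/21)] = -2.419
df = n₁ + n₂ − 2 = 73
p-value = P(T ≤ -2.419) ≈ 0.009
Since p ≈ 0.009 < α = 0.05, reject H0; the evidence is statistically significant.

t = -2.419; reject H0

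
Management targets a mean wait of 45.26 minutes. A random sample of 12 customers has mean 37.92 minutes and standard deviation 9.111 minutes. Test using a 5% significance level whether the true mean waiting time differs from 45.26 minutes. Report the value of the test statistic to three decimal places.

-2.791

H0: μ = 45.26; H1: μ ≠ 45.26 (one-sample t-test, two-sided).
t = (x̄ − μ₀)/(s/√n) = (37.92 − 45.26)/(9.111/√12) = -2.791
df = n − 1 = 11
Two-sided p-value ≈ 0.0176
Since p ≈ 0.0176 < α = 0.05, reject H0; the evidence is statistically significant.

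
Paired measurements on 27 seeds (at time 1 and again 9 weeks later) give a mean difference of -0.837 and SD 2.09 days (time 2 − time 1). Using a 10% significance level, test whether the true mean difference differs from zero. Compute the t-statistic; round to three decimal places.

H0: μ_d = 0; H1: μ_d ≠ 0 (paired t-test on the differences, two-sided).
t = d̄/(s_d/√n) = -0.837/(2.09/√27) = -2.081
df = n − 1 = 26
Two-sided p-value ≈ 0.0474
Since p ≈ 0.0474 < α = 0.1, reject H0; the data support H1.

-2.081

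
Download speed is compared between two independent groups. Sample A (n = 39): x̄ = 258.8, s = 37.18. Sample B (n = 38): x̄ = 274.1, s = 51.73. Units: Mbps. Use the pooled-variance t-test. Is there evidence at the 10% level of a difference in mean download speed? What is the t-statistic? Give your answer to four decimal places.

Let group 1 = sample A, group 2 = sample B. H0: μ_1 = μ_2; H1: μ_1 ≠ μ_2 (two-sample pooled-variance t-test, two-sided).
s_p² = [(39−1)·37.18² + (38−1)·51.73²]/(39+38−2) = 2020.55
t = (258.8 − 274.1)/√[2020.55·(1/39 + 1/38)] = -1.4933
df = n₁ + n₂ − 2 = 75
Two-sided p-value ≈ 0.1396
Since p ≈ 0.1396 > α = 0.1, fail to reject H0; the evidence is not statistically significant.

-1.4933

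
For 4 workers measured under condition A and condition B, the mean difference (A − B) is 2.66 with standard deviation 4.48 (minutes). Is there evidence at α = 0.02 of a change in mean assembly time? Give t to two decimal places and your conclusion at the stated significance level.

H0: μ_d = 0; H1: μ_d ≠ 0 (paired t-test on the differences, two-sided).
t = d̄/(s_d/√n) = 2.66/(4.48/√4) = 1.19
df = n − 1 = 3
Two-sided p-value ≈ 0.320
Since p ≈ 0.320 > α = 0.02, fail to reject H0; the data do not provide sufficient evidence against H0.

t = 1.19; fail to reject H0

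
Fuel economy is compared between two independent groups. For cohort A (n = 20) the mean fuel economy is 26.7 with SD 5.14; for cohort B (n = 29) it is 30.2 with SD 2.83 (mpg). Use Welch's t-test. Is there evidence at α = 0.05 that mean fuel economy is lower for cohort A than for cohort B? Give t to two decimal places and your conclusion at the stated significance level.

Let group 1 = cohort A, group 2 = cohort B. H0: μ_1 = μ_2; H1: μ_1 < μ_2 (Welch's two-sample t-test, left-tailed).
t = (x̄_1 − x̄_2)/√(s_1²/n_1 + s_2²/n_2) = (26.7 − 30.2)/√(5.14²/20 + 2.83²/29) = -2.77
Welch–Satterthwaite df ≈ 26.97
p-value = P(T ≤ -2.77) ≈ 0.0050
Since p ≈ 0.0050 < α = 0.05, reject H0; the evidence is statistically significant.

t = -2.77; reject H0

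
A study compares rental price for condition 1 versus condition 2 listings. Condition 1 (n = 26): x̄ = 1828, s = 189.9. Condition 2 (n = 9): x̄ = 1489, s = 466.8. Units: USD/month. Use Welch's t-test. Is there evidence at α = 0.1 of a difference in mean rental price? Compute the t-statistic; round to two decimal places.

2.12

Let group 1 = condition 1, group 2 = condition 2. H0: μ_1 = μ_2; H1: μ_1 ≠ μ_2 (Welch's two-sample t-test, two-sided).
t = (x̄_1 − x̄_2)/√(s_1²/n_1 + s_2²/n_2) = (1828 − 1489)/√(189.9²/26 + 466.8²/9) = 2.12
Welch–Satterthwaite df ≈ 8.93
Two-sided p-value ≈ 0.063
Since p ≈ 0.063 < α = 0.1, reject H0; the data support H1.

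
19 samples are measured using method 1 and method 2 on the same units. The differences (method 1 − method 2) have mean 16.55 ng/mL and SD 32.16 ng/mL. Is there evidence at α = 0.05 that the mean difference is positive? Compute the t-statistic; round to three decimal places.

H0: μ_d = 0; H1: μ_d > 0 (paired t-test on the differences, right-tailed).
t = d̄/(s_d/√n) = 16.55/(32.16/√19) = 2.243
df = n − 1 = 18
p-value = P(T ≥ 2.243) ≈ 0.0189
Since p ≈ 0.0189 < α = 0.05, reject H0; the evidence is statistically significant.

2.243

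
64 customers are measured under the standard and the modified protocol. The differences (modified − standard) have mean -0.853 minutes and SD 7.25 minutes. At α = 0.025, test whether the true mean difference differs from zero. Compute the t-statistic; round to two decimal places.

-0.94

H0: μ_d = 0; H1: μ_d ≠ 0 (paired t-test on the differences, two-sided).
t = d̄/(s_d/√n) = -0.853/(7.25/√64) = -0.94
df = n − 1 = 63
Two-sided p-value ≈ 0.350
Since p ≈ 0.350 > α = 0.025, fail to reject H0; the data do not provide sufficient evidence against H0.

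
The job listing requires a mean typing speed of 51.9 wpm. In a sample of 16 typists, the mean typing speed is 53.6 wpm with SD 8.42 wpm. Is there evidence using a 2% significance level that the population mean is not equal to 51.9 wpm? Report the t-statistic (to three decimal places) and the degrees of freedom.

H0: μ = 51.9; H1: μ ≠ 51.9 (one-sample t-test, two-sided).
t = (x̄ − μ₀)/(s/√n) = (53.6 − 51.9)/(8.42/√16) = 0.808
df = n − 1 = 15
Two-sided p-value ≈ 0.4319
Since p ≈ 0.4319 > α = 0.02, fail to reject H0; the data do not provide sufficient evidence against H0.

t = 0.808, df = 15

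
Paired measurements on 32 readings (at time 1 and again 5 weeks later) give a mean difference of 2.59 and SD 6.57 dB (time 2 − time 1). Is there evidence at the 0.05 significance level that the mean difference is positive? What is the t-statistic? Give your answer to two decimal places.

2.23

H0: μ_d = 0; H1: μ_d > 0 (paired t-test on the differences, right-tailed).
t = d̄/(s_d/√n) = 2.59/(6.57/√32) = 2.23
df = n − 1 = 31
p-value = P(T ≥ 2.23) ≈ 0.017
Since p ≈ 0.017 < α = 0.05, reject H0; the evidence is statistically significant.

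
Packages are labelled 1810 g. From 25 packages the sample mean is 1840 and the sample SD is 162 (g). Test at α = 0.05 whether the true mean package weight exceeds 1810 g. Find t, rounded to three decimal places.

0.926

H0: μ = 1810; H1: μ > 1810 (one-sample t-test, right-tailed).
t = (x̄ − μ₀)/(s/√n) = (1840 − 1810)/(162/√25) = 0.926
df = n − 1 = 24
p-value = P(T ≥ 0.926) ≈ 0.182
Since p ≈ 0.182 > α = 0.05, fail to reject H0; the evidence is not statistically significant.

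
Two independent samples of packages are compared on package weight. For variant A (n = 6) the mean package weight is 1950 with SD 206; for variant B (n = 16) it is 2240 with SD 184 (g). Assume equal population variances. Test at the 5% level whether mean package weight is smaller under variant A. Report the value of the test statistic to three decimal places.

-3.193

Let group 1 = variant A, group 2 = variant B. H0: μ_1 = μ_2; H1: μ_1 < μ_2 (two-sample pooled-variance t-test, left-tailed).
s_p² = [(6−1)·206² + (16−1)·184²]/(6+16−2) = 36001
t = (1950 − 2240)/√[36001·(1/6 + 1/16)] = -3.193
df = n₁ + n₂ − 2 = 20
p-value = P(T ≤ -3.193) ≈ 0.0023
Since p ≈ 0.0023 < α = 0.05, reject H0; the data support H1.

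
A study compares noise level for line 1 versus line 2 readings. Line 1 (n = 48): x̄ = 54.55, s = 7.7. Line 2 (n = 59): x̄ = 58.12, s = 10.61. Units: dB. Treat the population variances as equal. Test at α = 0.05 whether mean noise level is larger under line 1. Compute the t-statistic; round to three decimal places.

Let group 1 = line 1, group 2 = line 2. H0: μ_1 = μ_2; H1: μ_1 > μ_2 (two-sample pooled-variance t-test, right-tailed).
s_p² = [(48−1)·7.7² + (59−1)·10.61²]/(48+59−2) = 88.722
t = (54.55 − 58.12)/√[88.722·(1/48 + 1/59)] = -1.950
df = n₁ + n₂ − 2 = 105
p-value = P(T ≥ -1.950) ≈ 0.973
Since p ≈ 0.973 > α = 0.05, fail to reject H0; the data do not provide sufficient evidence against H0.

-1.950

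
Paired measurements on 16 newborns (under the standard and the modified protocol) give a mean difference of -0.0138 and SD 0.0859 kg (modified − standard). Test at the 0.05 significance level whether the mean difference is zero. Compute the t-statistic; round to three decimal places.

H0: μ_d = 0; H1: μ_d ≠ 0 (paired t-test on the differences, two-sided).
t = d̄/(s_d/√n) = -0.0138/(0.0859/√16) = -0.643
df = n − 1 = 15
Two-sided p-value ≈ 0.5302
Since p ≈ 0.5302 > α = 0.05, fail to reject H0; the data do not provide sufficient evidence against H0.

-0.643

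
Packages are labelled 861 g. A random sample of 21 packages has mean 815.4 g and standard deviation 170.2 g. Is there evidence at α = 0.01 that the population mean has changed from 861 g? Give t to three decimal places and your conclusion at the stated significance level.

H0: μ = 861; H1: μ ≠ 861 (one-sample t-test, two-sided).
t = (x̄ − μ₀)/(s/√n) = (815.4 − 861)/(170.2/√21) = -1.228
df = n − 1 = 20
Two-sided p-value ≈ 0.234
Since p ≈ 0.234 > α = 0.01, fail to reject H0; the data do not provide sufficient evidence against H0.

t = -1.228; fail to reject H0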